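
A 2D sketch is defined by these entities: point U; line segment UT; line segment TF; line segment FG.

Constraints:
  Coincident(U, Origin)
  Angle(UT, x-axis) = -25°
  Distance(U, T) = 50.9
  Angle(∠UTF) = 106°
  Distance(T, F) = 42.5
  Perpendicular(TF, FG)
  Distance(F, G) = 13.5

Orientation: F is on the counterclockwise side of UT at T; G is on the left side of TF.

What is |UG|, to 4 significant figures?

66.71

U is at the origin; UT runs at -25.0° with length 50.9, so T = 50.9·(cos -25.0°, sin -25.0°) = (46.13, -21.51). ∠UTF = 106.0°, so TF runs at -25.0° + (180° − 106.0°) = 49.00° from the x-axis; with |TF| = 42.5, F = T + 42.5·(cos 49.00°, sin 49.00°) = (74.01, 10.56). TF is perpendicular to FG; with |FG| = 13.5 on the left of TF, G = F + 13.5·(-0.7547, 0.6561) = (63.82, 19.42). Then |UG| = |G − U| = 66.71.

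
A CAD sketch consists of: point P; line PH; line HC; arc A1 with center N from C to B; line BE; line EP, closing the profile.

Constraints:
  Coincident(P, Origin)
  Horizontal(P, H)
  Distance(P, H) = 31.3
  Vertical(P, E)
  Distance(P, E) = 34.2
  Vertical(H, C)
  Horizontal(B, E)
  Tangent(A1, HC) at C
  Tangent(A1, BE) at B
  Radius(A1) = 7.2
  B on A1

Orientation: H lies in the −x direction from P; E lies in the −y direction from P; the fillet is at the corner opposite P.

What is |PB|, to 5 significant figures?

41.838

The virtual corner opposite P is at (-31.300, -34.200). Since A1 is tangent to HC there, NC ⟂ HC and tangency of A1 to BE means the radius NB is perpendicular to BE, with radius 7.2, so the center N sits 7.2 in from both sides at N = (-24.100, -27.000). That places the tangent points at C = (-31.300, -27.000) on HC and B = (-24.100, -34.200) on BE. Then |PB| = |B − P| = 41.838.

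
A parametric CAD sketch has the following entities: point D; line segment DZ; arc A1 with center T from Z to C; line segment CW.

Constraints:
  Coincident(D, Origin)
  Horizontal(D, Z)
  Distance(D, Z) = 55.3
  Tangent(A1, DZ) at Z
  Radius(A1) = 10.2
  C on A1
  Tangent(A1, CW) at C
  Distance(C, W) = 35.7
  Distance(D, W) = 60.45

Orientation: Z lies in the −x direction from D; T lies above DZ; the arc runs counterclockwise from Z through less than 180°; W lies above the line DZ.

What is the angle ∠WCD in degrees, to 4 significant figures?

94.51°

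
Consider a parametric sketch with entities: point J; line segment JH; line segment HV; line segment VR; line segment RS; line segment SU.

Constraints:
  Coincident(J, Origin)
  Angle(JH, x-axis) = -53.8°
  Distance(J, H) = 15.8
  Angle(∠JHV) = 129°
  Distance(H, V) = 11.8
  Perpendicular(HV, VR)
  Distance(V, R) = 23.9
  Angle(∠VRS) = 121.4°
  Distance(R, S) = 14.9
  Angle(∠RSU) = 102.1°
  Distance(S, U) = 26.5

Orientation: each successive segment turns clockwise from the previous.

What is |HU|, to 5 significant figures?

22.844

J is at the origin; JH runs at -53.8° with length 15.8, so H = (9.3316, -12.750). ∠JHV = 129.0° gives HV at -104.80° from the x-axis; with |HV| = 11.8, V = (6.3173, -24.158). The perpendicularity gives VR at right angles to HV, so VR runs at 165.20°; with |VR| = 23.9, R = (-16.790, -18.053). ∠VRS = 121.4° gives RS at 106.60° from the x-axis; with |RS| = 14.9, S = (-21.047, -3.7743). ∠RSU = 102.1° gives SU at 28.700° from the x-axis; with |SU| = 26.5, U = (2.1978, 8.9516). Then |HU| = |U − H| = 22.844.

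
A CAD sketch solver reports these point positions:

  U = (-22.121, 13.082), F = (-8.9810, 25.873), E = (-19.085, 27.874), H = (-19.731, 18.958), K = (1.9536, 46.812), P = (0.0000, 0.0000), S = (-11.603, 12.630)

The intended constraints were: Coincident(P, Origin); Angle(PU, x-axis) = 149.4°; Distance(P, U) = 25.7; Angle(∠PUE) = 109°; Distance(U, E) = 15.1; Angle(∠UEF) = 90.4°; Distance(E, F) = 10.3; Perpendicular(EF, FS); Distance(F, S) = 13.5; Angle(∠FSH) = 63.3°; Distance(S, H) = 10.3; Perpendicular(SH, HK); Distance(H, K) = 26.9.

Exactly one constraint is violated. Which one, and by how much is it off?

Distance(H, K) = 26.9 — off by 8.40.

P = (0.00, 0.00) ✓; PU at 149.4° ✓; |PU| = 25.70 ✓; ∠PUE = 109.0° ✓; |UE| = 15.10 ✓; ∠UEF = 90.40° ✓; |EF| = 10.30 ✓; ∠(EF, FS) = 90.00° ✓; |FS| = 13.50 ✓; ∠FSH = 63.30° ✓; |SH| = 10.30 ✓; ∠(SH, HK) = 90.00° ✓; |HK| = 35.30 ✗.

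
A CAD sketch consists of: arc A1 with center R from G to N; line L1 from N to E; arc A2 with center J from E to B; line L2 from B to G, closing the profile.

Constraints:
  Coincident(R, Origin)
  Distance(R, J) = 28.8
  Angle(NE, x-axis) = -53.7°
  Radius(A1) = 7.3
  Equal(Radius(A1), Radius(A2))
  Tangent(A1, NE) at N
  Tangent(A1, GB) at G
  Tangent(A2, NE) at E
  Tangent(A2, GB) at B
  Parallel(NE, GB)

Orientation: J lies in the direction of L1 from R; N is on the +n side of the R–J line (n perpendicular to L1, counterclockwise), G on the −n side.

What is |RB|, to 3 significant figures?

29.7

The slot axis is L1's direction at -53.7°, so u = (cos -53.7°, sin -53.7°) = (0.592, -0.806) and n = (−sin -53.7°, cos -53.7°) = (0.806, 0.592). R is at the origin and J lies 28.8 along u from R, so J = 28.8·u = (17.0, -23.2). Tangency of A1 to both parallel lines with radius 7.3 puts N and G at R ± 7.3·n: N = (5.88, 4.32), G = (-5.88, -4.32). Equal radii place E and B the same way about J: E = J + 7.3·n = (22.9, -18.9), B = J − 7.3·n = (11.2, -27.5). Then |RB| = |B − R| = 29.7.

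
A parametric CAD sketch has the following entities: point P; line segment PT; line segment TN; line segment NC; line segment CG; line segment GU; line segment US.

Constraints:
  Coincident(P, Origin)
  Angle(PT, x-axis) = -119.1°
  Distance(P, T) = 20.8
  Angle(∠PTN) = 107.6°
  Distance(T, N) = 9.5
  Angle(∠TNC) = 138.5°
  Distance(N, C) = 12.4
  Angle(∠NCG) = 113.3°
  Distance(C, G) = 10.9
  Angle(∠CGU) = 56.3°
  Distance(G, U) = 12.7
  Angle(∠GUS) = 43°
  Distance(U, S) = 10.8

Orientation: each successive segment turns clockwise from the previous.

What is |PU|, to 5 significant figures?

17.832

P is at the origin; PT runs at -119.1° with length 20.8, so T = (-10.116, -18.174). ∠PTN = 107.6° gives TN at 168.50° from the x-axis; with |TN| = 9.5, N = (-19.425, -16.280). ∠TNC = 138.5° gives NC at 127.00° from the x-axis; with |NC| = 12.4, C = (-26.888, -6.3774). ∠NCG = 113.3° gives CG at 60.300° from the x-axis; with |CG| = 10.9, G = (-21.487, 3.0907). ∠CGU = 56.3° gives GU at -63.400° from the x-axis; with |GU| = 12.7, U = (-15.801, -8.2651). Then |PU| = |U − P| = 17.832.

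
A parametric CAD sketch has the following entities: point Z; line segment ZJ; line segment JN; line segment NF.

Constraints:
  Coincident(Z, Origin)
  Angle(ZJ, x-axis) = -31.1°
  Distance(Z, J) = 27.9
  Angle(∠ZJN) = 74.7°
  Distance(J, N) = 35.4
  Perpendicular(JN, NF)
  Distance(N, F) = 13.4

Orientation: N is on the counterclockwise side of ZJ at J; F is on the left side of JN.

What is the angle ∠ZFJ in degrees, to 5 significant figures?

46.462°

Z is at the origin; ZJ runs at -31.1° with length 27.9, so J = 27.9·(cos -31.1°, sin -31.1°) = (23.890, -14.411). ∠ZJN = 74.7°, so JN runs at -31.1° + (180° − 74.7°) = 74.200° from the x-axis; with |JN| = 35.4, N = J + 35.4·(cos 74.200°, sin 74.200°) = (33.529, 19.651). JN is perpendicular to NF; with |NF| = 13.4 on the left of JN, F = N + 13.4·(-0.96222, 0.27228) = (20.635, 23.300). Then cos ∠ZFJ = FZ·FJ / (|FZ||FJ|), giving 46.462°.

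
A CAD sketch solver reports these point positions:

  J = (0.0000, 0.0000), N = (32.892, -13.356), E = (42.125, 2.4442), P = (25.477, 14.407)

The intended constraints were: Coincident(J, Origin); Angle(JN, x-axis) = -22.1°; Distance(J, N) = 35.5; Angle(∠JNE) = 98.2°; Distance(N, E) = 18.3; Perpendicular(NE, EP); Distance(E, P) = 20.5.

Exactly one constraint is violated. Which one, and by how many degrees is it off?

Perpendicular(NE, EP) — off by 5.40°.

J = (0.00, 0.00) ✓; JN at -22.10° ✓; |JN| = 35.50 ✓; ∠JNE = 98.20° ✓; |NE| = 18.30 ✓; ∠(NE, EP) = 84.60° ✗; |EP| = 20.50 ✓.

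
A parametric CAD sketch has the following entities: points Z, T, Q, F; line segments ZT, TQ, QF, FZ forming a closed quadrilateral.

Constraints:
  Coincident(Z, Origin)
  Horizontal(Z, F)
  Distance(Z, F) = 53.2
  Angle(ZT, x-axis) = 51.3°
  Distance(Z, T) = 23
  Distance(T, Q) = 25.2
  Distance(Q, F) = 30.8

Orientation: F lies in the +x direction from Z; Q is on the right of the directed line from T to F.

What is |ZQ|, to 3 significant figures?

23.7

Checks: |TQ| = 25.20 ✓; |QF| = 30.80 ✓.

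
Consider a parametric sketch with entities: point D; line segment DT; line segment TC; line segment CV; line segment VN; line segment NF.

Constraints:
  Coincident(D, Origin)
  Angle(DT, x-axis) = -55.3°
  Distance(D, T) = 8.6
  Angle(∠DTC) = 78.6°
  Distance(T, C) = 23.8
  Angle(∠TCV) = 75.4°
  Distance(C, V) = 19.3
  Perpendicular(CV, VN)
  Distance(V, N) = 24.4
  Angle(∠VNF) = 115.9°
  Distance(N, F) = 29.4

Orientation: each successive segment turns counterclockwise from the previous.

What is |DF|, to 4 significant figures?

27.55

D is at the origin; DT runs at -55.3° with length 8.6, so T = (4.896, -7.070). ∠DTC = 78.6° gives TC at 46.10° from the x-axis; with |TC| = 23.8, C = (21.40, 10.08). ∠TCV = 75.4° gives CV at 150.7° from the x-axis; with |CV| = 19.3, V = (4.568, 19.52). The perpendicularity gives VN at right angles to CV, so VN runs at -119.3°; with |VN| = 24.4, N = (-7.373, -1.755). ∠VNF = 115.9° gives NF at -55.20° from the x-axis; with |NF| = 29.4, F = (9.406, -25.90). Then |DF| = |F − D| = 27.55.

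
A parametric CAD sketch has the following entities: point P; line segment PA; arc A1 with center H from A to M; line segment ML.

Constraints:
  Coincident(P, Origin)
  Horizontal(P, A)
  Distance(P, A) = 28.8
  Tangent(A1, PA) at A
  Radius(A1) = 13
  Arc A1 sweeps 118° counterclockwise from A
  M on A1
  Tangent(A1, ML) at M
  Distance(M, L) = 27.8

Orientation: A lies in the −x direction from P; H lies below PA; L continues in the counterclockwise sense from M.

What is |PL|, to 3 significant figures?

51.4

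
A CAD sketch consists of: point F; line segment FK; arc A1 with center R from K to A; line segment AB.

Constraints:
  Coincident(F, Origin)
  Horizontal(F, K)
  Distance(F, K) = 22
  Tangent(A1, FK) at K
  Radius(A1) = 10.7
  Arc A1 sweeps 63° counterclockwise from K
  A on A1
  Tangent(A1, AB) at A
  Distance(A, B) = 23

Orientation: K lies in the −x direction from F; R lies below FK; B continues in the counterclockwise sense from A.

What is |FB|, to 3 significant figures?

49.6

F is at the origin; F and K share the same y with |FK| = 22.0 and K on the −x side, so K = (-22.0, 0.00). The tangent condition forces RK to be normal to FK, so R = K + (0, -10.7) = (-22.0, -10.7). On A1, K sits at bearing 90° from R; a 63° counterclockwise sweep puts A at bearing 153°, so A = R + 10.7·(cos 153°, sin 153°) = (-31.5, -5.84). The tangent condition forces RA to be normal to AB, so AB runs along (−sin 153°, cos 153°); with |AB| = 23.0, B = (-42.0, -26.3). Then |FB| = |B − F| = 49.6.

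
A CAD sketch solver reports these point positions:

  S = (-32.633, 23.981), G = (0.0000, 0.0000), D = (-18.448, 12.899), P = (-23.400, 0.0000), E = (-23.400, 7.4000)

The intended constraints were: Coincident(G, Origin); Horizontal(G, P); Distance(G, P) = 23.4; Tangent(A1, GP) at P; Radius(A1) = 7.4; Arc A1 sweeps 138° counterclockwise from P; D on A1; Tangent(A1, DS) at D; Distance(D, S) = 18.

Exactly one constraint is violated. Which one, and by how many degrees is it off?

Tangent(A1, DS) at D — off by 4.01°.

G = (0.00, 0.00) ✓; G.y = 0.00, P.y = 0.00 ✓; |GP| = 23.40 ✓; ∠(EP, PG) = 90.00° ✓; |EP| = 7.400 ✓; bearing(E→D) − bearing(E→P) = 138.0° ✓; |ED| = 7.400 ✓; ∠(ED, DS) = 85.99° ✗; |DS| = 18.00 ✓.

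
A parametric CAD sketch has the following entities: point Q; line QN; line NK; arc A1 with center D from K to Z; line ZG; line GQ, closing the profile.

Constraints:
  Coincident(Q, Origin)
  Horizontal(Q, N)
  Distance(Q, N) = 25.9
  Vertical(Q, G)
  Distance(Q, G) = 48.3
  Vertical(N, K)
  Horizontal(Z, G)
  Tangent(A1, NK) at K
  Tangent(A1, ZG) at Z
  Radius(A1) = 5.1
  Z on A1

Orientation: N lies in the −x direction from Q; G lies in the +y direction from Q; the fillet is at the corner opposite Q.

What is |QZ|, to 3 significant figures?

52.6

The virtual corner opposite Q is at (-25.9, 48.3). A1 meets NK tangentially, so DK is at right angles to NK and the tangent condition forces DZ to be normal to ZG, with radius 5.1, so the center D sits 5.1 in from both sides at D = (-20.8, 43.2). That places the tangent points at K = (-25.9, 43.2) on NK and Z = (-20.8, 48.3) on ZG. Then |QZ| = |Z − Q| = 52.6.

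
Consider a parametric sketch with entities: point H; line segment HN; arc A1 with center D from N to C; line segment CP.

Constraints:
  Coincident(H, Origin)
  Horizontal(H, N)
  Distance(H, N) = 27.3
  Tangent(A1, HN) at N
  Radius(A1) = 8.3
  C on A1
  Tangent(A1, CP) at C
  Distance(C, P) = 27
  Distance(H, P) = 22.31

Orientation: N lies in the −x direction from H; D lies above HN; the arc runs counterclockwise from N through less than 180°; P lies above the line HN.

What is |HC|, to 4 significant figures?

21.44

Checks: H = (0.00, 0.00) ✓; |DC| = 8.300 ✓; ∠(DC, CP) = 90.00° ✓; |CP| = 27.00 ✓; |HP| = 22.31 ✓.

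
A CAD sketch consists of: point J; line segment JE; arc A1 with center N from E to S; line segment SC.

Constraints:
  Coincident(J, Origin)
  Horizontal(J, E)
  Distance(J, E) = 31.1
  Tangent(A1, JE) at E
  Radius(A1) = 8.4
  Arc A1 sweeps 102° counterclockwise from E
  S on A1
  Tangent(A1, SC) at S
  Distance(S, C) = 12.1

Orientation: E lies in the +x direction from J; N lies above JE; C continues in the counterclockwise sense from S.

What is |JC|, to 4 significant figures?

42.87

J is at the origin; JE is horizontal with |JE| = 31.1 and E on the +x side, so E = (31.10, 0.000). Tangency of A1 to JE means the radius NE is perpendicular to JE, so N = E + (0, 8.4) = (31.10, 8.400). On A1, E sits at bearing -90° from N; a 102° counterclockwise sweep puts S at bearing 12°, so S = N + 8.4·(cos 12°, sin 12°) = (39.32, 10.15). The tangent condition forces NS to be normal to SC, so SC runs along (−sin 12°, cos 12°); with |SC| = 12.1, C = (36.80, 21.98). Then |JC| = |C − J| = 42.87.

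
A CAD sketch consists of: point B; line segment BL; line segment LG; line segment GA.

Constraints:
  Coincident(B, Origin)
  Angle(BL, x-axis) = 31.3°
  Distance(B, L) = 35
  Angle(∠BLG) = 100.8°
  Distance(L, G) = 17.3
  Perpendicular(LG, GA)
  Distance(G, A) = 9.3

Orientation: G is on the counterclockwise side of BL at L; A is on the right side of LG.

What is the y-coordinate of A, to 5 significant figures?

37.645

∠BLG = 100.8°, so LG runs at 31.3° + (180° − 100.8°) = 110.50° from the x-axis; with |LG| = 17.3, G = L + 17.3·(cos 110.50°, sin 110.50°) = (23.847, 34.388). The perpendicularity gives GA at right angles to LG; with |GA| = 9.3 on the right of LG, A = G + 9.3·(0.93667, 0.35021) = (32.559, 37.645). So A.y = 37.645.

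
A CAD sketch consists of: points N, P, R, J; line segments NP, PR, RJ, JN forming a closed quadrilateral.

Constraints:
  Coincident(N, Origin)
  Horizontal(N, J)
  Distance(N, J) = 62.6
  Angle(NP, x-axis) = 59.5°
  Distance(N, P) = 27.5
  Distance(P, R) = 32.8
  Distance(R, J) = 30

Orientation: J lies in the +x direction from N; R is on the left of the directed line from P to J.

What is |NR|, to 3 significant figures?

53.2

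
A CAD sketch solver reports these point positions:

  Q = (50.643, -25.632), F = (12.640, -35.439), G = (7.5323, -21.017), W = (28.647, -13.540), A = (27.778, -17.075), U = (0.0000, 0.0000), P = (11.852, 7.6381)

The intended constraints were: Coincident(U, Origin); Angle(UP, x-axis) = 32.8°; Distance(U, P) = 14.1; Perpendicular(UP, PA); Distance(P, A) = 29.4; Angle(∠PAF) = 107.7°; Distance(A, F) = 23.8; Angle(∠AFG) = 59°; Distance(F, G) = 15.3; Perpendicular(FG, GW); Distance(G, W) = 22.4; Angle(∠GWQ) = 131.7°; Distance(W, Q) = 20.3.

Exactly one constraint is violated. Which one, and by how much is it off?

Distance(W, Q) = 20.3 — off by 4.80.

U = (0.00, 0.00) ✓; UP at 32.80° ✓; |UP| = 14.10 ✓; ∠(UP, PA) = 90.00° ✓; |PA| = 29.40 ✓; ∠PAF = 107.7° ✓; |AF| = 23.80 ✓; ∠AFG = 59.00° ✓; |FG| = 15.30 ✓; ∠(FG, GW) = 90.00° ✓; |GW| = 22.40 ✓; ∠GWQ = 131.7° ✓; |WQ| = 25.10 ✗.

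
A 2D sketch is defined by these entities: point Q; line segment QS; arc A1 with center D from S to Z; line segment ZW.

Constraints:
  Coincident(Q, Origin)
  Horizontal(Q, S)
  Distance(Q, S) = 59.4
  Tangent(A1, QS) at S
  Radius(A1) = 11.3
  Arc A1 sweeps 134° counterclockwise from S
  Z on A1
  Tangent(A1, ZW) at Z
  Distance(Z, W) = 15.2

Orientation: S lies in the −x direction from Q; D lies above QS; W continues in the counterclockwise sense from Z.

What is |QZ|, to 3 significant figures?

54.7

The tangent condition forces DS to be normal to QS, so D = S + (0, 11.3) = (-59.4, 11.3). On A1, S sits at bearing -90° from D; a 134° counterclockwise sweep puts Z at bearing 44°, so Z = D + 11.3·(cos 44°, sin 44°) = (-51.3, 19.1). Then |QZ| = |Z − Q| = 54.7.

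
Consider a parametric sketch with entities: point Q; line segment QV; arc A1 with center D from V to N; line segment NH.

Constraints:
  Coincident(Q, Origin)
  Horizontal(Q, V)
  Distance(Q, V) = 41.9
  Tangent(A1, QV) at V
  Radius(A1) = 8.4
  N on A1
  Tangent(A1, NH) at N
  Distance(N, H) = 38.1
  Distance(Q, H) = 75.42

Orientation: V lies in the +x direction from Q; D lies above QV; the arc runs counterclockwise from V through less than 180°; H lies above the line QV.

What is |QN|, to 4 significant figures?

50.05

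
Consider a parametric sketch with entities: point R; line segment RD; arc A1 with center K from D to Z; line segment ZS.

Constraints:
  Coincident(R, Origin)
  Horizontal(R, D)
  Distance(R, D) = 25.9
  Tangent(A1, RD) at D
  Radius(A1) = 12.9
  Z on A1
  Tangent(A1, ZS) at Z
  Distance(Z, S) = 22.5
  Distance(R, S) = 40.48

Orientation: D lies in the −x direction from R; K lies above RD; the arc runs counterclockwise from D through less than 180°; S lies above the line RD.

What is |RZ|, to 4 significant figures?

19.75

R is at the origin; RD is horizontal with |RD| = 25.9 and D on the −x side, so D = (-25.90, 0.000). Since A1 is tangent to RD there, KD ⟂ RD, so K = D + (0, 12.9) = (-25.90, 12.90). Since KZ ⟂ ZS (tangency), |KS| = √(12.9² + 22.5²) = 25.94 regardless of where Z sits on A1. So S lies on both circle(R, 40.48) and circle(K, 25.94); the above-RD intersection is S = (-16.37, 37.02). Z is the foot of the tangent from S: Z = (-13.13, 14.76).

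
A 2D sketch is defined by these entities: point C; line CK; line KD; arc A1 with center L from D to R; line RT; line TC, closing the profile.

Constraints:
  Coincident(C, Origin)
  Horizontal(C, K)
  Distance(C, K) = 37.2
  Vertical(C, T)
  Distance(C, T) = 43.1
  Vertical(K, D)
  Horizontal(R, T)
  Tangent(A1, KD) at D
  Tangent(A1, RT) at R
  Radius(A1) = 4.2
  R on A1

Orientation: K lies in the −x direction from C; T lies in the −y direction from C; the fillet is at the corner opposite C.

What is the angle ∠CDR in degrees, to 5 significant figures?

91.280°

The virtual corner opposite C is at (-37.200, -43.100). A1 meets KD tangentially, so LD is at right angles to KD and since A1 is tangent to RT there, LR ⟂ RT, with radius 4.2, so the center L sits 4.2 in from both sides at L = (-33.000, -38.900). That places the tangent points at D = (-37.200, -38.900) on KD and R = (-33.000, -43.100) on RT. Then cos ∠CDR = DC·DR / (|DC||DR|), giving 91.280°.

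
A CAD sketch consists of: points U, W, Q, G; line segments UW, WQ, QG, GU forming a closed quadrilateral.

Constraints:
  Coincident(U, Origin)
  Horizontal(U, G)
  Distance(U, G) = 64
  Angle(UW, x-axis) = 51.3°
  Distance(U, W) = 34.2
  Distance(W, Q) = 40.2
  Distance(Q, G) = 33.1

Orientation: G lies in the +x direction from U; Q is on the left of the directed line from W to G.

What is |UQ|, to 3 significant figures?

69.4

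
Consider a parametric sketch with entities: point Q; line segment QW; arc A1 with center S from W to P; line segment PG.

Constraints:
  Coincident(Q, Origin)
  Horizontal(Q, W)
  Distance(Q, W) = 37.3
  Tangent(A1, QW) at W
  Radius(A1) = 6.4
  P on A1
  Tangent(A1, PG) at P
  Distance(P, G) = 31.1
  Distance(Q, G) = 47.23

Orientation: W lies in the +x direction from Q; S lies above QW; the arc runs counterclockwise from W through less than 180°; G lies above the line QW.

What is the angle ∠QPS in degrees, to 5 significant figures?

14.250°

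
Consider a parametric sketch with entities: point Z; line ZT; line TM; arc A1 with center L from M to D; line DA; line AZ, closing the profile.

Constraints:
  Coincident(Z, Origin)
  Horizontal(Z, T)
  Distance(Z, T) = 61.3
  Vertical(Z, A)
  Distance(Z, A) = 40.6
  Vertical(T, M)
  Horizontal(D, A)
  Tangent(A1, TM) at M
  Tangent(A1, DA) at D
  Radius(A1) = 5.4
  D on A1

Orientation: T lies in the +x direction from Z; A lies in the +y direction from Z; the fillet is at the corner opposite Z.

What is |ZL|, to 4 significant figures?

66.06

Z is at the origin; Z and T share the same y with |ZT| = 61.3 and T on the +x side, so T = (61.30, 0.000). Z and A share the same x with |ZA| = 40.6 and A on the +y side, so A = (0.000, 40.60). The virtual corner opposite Z is at (61.30, 40.60). Tangency of A1 to TM means the radius LM is perpendicular to TM and the tangent condition forces LD to be normal to DA, with radius 5.4, so the center L sits 5.4 in from both sides at L = (55.90, 35.20). Then |ZL| = |L − Z| = 66.06.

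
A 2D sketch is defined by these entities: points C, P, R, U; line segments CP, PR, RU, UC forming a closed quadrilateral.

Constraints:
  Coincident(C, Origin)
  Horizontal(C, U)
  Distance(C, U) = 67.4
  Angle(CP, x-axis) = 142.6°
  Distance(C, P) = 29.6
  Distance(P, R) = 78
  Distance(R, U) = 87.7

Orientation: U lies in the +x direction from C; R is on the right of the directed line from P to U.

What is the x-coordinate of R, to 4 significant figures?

0.1855

C is at the origin; C and U share the same y with |CU| = 67.4 and U in +x, so U = (67.4, 0). CP runs at 142.6° with |CP| = 29.6, so P = (-23.51, 17.98). R is determined by |PR| = 78.0 and |RU| = 87.7 together: it lies at the intersection of circle(P, 78.0) and circle(U, 87.7). With |PU| = 92.68, the foot of the radical line on PU is 37.67 from P and the perpendicular offset is √(78.0² − 37.67²) = 68.30. Taking the right-of-PU solution: R = (0.1855, -56.33).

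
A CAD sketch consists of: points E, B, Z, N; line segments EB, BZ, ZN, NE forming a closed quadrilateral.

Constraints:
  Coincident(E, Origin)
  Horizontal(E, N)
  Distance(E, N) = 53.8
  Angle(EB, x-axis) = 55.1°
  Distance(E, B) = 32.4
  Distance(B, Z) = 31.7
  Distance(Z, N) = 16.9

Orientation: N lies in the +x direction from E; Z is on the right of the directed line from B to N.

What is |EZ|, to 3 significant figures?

36.9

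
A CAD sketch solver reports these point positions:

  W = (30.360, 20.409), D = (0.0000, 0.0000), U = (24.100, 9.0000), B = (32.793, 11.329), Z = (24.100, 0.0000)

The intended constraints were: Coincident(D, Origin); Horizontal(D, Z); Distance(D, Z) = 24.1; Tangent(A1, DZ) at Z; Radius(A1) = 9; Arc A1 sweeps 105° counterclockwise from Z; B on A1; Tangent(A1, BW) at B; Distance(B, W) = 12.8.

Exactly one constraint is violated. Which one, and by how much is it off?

Distance(B, W) = 12.8 — off by 3.40.

D = (0.00, 0.00) ✓; D.y = 0.00, Z.y = 0.00 ✓; |DZ| = 24.10 ✓; ∠(UZ, ZD) = 90.00° ✓; |UZ| = 9.000 ✓; bearing(U→B) − bearing(U→Z) = 105.0° ✓; |UB| = 9.000 ✓; ∠(UB, BW) = 90.00° ✓; |BW| = 9.400 ✗.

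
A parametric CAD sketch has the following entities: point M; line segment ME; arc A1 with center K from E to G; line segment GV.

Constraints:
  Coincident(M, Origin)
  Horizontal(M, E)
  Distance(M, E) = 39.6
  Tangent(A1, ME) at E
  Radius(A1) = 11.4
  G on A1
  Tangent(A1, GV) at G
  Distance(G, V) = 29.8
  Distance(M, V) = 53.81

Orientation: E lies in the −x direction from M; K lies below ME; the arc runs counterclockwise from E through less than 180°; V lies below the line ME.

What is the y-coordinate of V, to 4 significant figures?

-42.59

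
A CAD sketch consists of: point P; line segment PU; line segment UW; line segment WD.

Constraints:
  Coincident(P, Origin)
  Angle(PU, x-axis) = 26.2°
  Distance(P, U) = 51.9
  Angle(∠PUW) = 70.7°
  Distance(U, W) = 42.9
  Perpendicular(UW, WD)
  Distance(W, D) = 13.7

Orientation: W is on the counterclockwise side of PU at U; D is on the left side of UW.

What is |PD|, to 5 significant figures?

43.678

∠PUW = 70.7°, so UW runs at 26.2° + (180° − 70.7°) = 135.50° from the x-axis; with |UW| = 42.9, W = U + 42.9·(cos 135.50°, sin 135.50°) = (15.969, 52.983). UW ⟂ WD; with |WD| = 13.7 on the left of UW, D = W + 13.7·(-0.70091, -0.71325) = (6.3668, 43.212). Then |PD| = |D − P| = 43.678.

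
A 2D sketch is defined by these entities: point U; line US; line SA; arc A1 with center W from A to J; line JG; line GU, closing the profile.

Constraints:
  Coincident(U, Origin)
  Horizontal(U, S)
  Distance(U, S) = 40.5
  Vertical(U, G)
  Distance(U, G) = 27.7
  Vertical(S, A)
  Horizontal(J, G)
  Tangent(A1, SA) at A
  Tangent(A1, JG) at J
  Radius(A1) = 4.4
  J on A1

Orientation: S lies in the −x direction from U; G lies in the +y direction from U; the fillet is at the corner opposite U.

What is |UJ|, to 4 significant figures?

45.50

U is at the origin; US is horizontal with |US| = 40.5 and S on the −x side, so S = (-40.50, 0.000). U and G share the same x with |UG| = 27.7 and G on the +y side, so G = (0.000, 27.70). The virtual corner opposite U is at (-40.50, 27.70). Since A1 is tangent to SA there, WA ⟂ SA and since A1 is tangent to JG there, WJ ⟂ JG, with radius 4.4, so the center W sits 4.4 in from both sides at W = (-36.10, 23.30). That places the tangent points at A = (-40.50, 23.30) on SA and J = (-36.10, 27.70) on JG. Then |UJ| = |J − U| = 45.50.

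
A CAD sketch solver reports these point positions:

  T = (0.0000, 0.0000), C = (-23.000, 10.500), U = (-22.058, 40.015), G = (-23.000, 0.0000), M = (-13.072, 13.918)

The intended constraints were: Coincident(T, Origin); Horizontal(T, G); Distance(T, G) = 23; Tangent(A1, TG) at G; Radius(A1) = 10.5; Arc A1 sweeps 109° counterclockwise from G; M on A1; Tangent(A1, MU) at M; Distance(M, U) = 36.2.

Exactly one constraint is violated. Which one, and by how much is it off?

Distance(M, U) = 36.2 — off by 8.60.

T = (0.00, 0.00) ✓; T.y = 0.00, G.y = 0.00 ✓; |TG| = 23.00 ✓; ∠(CG, GT) = 90.00° ✓; |CG| = 10.50 ✓; bearing(C→M) − bearing(C→G) = 109.0° ✓; |CM| = 10.50 ✓; ∠(CM, MU) = 90.00° ✓; |MU| = 27.60 ✗.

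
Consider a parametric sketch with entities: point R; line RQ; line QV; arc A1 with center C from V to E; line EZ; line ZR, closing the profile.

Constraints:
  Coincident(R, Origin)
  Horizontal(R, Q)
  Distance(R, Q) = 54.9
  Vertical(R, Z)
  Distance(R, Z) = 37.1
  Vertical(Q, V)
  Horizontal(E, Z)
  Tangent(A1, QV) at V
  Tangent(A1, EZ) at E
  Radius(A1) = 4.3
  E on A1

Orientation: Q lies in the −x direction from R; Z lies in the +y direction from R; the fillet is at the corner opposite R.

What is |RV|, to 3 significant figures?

64.0

The virtual corner opposite R is at (-54.9, 37.1). The tangent condition forces CV to be normal to QV and A1 meets EZ tangentially, so CE is at right angles to EZ, with radius 4.3, so the center C sits 4.3 in from both sides at C = (-50.6, 32.8). That places the tangent points at V = (-54.9, 32.8) on QV and E = (-50.6, 37.1) on EZ. Then |RV| = |V − R| = 64.0.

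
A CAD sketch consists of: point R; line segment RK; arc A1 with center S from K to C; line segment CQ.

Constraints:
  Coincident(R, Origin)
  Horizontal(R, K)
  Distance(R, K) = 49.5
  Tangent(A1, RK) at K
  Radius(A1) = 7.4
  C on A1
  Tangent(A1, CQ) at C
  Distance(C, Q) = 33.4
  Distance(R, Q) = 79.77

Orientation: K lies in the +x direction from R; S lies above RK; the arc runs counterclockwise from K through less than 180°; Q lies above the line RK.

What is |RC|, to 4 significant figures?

55.98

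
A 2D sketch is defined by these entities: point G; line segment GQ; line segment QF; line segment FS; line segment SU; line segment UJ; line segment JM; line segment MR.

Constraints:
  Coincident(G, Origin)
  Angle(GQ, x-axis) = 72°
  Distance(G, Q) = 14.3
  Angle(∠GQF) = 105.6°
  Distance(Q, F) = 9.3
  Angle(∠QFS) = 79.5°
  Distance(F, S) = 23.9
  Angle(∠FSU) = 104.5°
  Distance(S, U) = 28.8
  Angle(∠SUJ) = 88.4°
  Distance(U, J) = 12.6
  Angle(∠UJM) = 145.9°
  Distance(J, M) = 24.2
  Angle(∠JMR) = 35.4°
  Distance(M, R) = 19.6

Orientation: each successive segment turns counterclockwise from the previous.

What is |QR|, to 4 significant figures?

15.75

G is at the origin; GQ runs at 72.0° with length 14.3, so Q = (4.419, 13.60). ∠GQF = 105.6° gives QF at 146.4° from the x-axis; with |QF| = 9.3, F = (-3.327, 18.75). ∠QFS = 79.5° gives FS at -113.1° from the x-axis; with |FS| = 23.9, S = (-12.70, -3.237). ∠FSU = 104.5° gives SU at -37.60° from the x-axis; with |SU| = 28.8, U = (10.11, -20.81). ∠SUJ = 88.4° gives UJ at 54.00° from the x-axis; with |UJ| = 12.6, J = (17.52, -10.62). ∠UJM = 145.9° gives JM at 88.10° from the x-axis; with |JM| = 24.2, M = (18.32, 13.57). ∠JMR = 35.4° gives MR at -127.3° from the x-axis; with |MR| = 19.6, R = (6.445, -2.020). Then |QR| = |R − Q| = 15.75.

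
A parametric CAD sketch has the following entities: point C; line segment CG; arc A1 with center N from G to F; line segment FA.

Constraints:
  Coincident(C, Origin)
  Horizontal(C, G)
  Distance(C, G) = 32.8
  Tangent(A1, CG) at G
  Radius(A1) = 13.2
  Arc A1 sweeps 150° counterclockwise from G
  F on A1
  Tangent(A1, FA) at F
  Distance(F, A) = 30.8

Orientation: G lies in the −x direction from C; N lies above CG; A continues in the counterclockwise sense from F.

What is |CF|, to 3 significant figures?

36.0

C is at the origin; CG is horizontal with |CG| = 32.8 and G on the −x side, so G = (-32.8, 0.00). The tangent condition forces NG to be normal to CG, so N = G + (0, 13.2) = (-32.8, 13.2). On A1, G sits at bearing -90° from N; a 150° counterclockwise sweep puts F at bearing 60°, so F = N + 13.2·(cos 60°, sin 60°) = (-26.2, 24.6). Then |CF| = |F − C| = 36.0.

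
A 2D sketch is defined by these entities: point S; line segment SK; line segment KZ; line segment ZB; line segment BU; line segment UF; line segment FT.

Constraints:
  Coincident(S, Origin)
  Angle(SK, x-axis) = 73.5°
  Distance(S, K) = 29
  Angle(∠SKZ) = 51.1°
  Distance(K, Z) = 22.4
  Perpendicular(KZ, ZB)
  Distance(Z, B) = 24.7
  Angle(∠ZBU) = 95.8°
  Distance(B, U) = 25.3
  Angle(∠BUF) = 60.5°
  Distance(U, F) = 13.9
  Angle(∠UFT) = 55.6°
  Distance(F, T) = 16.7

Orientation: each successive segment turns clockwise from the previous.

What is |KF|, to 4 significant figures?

14.80

S is at the origin; SK runs at 73.5° with length 29.0, so K = (8.236, 27.81). ∠SKZ = 51.1° gives KZ at -55.40° from the x-axis; with |KZ| = 22.4, Z = (20.96, 9.368). KZ is perpendicular to ZB, so ZB runs at -145.4°; with |ZB| = 24.7, B = (0.6247, -4.658). ∠ZBU = 95.8° gives BU at 130.4° from the x-axis; with |BU| = 25.3, U = (-15.77, 14.61). ∠BUF = 60.5° gives UF at 10.90° from the x-axis; with |UF| = 13.9, F = (-2.124, 17.24). Then |KF| = |F − K| = 14.80.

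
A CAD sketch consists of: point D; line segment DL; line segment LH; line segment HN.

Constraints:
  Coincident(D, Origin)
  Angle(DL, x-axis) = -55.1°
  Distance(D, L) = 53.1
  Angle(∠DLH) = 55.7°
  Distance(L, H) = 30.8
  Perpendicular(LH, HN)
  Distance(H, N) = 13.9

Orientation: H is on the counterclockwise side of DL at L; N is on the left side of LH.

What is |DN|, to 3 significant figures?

30.0

∠DLH = 55.7°, so LH runs at -55.1° + (180° − 55.7°) = 69.2° from the x-axis; with |LH| = 30.8, H = L + 30.8·(cos 69.2°, sin 69.2°) = (41.3, -14.8). LH ⟂ HN; with |HN| = 13.9 on the left of LH, N = H + 13.9·(-0.935, 0.355) = (28.3, -9.82). Then |DN| = |N − D| = 30.0.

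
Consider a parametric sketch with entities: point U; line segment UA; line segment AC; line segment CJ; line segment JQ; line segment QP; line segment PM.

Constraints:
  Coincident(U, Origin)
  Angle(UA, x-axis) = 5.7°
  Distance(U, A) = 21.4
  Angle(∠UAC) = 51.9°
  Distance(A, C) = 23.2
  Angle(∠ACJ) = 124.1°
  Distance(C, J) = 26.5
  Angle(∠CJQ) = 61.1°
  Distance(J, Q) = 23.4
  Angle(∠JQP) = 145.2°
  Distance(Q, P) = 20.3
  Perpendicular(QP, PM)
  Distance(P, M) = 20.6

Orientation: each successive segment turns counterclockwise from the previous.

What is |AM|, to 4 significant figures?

8.245

U is at the origin; UA runs at 5.7° with length 21.4, so A = (21.29, 2.125). ∠UAC = 51.9° gives AC at 133.8° from the x-axis; with |AC| = 23.2, C = (5.236, 18.87). ∠ACJ = 124.1° gives CJ at -170.3° from the x-axis; with |CJ| = 26.5, J = (-20.88, 14.41). ∠CJQ = 61.1° gives JQ at -51.40° from the x-axis; with |JQ| = 23.4, Q = (-6.286, -3.882). ∠JQP = 145.2° gives QP at -16.60° from the x-axis; with |QP| = 20.3, P = (13.17, -9.682). The perpendicularity gives PM at right angles to QP, so PM runs at 73.40°; with |PM| = 20.6, M = (19.05, 10.06). Then |AM| = |M − A| = 8.245.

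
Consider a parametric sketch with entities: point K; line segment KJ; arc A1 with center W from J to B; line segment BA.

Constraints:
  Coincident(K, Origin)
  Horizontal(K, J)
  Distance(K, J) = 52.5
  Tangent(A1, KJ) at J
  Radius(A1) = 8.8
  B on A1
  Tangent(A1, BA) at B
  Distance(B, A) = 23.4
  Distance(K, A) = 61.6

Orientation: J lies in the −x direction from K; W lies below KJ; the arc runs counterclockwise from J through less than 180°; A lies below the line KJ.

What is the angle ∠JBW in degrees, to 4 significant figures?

33.56°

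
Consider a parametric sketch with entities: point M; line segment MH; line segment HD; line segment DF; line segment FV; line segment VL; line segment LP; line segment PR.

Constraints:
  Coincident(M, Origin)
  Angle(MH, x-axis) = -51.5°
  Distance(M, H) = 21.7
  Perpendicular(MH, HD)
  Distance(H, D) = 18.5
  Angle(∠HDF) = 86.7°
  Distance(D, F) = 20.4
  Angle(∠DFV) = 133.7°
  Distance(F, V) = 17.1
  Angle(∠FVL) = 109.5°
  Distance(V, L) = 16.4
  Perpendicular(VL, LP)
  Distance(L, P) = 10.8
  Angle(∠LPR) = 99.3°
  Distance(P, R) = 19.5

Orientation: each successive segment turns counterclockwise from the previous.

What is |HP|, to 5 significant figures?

14.582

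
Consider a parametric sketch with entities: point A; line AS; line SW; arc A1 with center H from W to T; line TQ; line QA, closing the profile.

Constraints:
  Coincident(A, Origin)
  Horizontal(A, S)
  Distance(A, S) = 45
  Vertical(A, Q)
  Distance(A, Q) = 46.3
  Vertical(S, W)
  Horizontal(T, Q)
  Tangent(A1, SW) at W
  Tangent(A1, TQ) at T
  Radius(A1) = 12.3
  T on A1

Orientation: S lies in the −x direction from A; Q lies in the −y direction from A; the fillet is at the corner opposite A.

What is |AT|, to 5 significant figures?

56.683

A is at the origin; AS is horizontal with |AS| = 45.0 and S on the −x side, so S = (-45.000, 0.0000). A and Q share the same x with |AQ| = 46.3 and Q on the −y side, so Q = (0.0000, -46.300). The virtual corner opposite A is at (-45.000, -46.300). The tangent condition forces HW to be normal to SW and tangency of A1 to TQ means the radius HT is perpendicular to TQ, with radius 12.3, so the center H sits 12.3 in from both sides at H = (-32.700, -34.000). That places the tangent points at W = (-45.000, -34.000) on SW and T = (-32.700, -46.300) on TQ. Then |AT| = |T − A| = 56.683.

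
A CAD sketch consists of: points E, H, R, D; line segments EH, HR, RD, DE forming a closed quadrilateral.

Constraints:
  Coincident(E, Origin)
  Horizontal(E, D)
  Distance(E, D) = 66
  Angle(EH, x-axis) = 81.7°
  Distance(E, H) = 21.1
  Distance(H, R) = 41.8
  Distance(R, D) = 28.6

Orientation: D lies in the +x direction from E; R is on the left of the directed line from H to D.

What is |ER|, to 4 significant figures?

48.76

Checks: |HR| = 41.80 ✓; |RD| = 28.60 ✓.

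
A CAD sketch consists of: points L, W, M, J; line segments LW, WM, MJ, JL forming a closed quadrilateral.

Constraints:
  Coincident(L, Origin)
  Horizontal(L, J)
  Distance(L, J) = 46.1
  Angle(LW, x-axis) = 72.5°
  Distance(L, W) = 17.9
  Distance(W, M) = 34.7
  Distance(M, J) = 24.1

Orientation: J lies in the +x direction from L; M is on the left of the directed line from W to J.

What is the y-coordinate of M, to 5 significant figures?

23.190

L is at the origin; L and J share the same y with |LJ| = 46.1 and J in +x, so J = (46.1, 0). LW runs at 72.5° with |LW| = 17.9, so W = (5.3826, 17.072). M is determined by |WM| = 34.7 and |MJ| = 24.1 together: it lies at the intersection of circle(W, 34.7) and circle(J, 24.1). With |WJ| = 44.151, the foot of the radical line on WJ is 29.134 from W and the perpendicular offset is √(34.7² − 29.134²) = 18.849. Taking the left-of-WJ solution: M = (39.539, 23.190).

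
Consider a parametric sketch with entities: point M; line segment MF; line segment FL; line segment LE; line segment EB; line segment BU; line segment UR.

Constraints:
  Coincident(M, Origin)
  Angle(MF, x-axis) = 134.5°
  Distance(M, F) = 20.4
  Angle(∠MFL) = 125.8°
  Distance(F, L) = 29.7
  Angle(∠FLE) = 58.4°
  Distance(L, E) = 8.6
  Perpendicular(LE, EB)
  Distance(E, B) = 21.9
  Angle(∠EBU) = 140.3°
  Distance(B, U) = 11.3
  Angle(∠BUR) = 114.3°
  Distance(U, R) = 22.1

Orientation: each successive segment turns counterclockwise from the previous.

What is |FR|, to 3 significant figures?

35.5

M is at the origin; MF runs at 134.5° with length 20.4, so F = (-14.3, 14.6). ∠MFL = 125.8° gives FL at -171° from the x-axis; with |FL| = 29.7, L = (-43.7, 10.1). ∠FLE = 58.4° gives LE at -49.7° from the x-axis; with |LE| = 8.6, E = (-38.1, 3.50). LE is perpendicular to EB, so EB runs at 40.3°; with |EB| = 21.9, B = (-21.4, 17.7). ∠EBU = 140.3° gives BU at 80.0° from the x-axis; with |BU| = 11.3, U = (-19.4, 28.8). ∠BUR = 114.3° gives UR at 146° from the x-axis; with |UR| = 22.1, R = (-37.7, 41.2). Then |FR| = |R − F| = 35.5.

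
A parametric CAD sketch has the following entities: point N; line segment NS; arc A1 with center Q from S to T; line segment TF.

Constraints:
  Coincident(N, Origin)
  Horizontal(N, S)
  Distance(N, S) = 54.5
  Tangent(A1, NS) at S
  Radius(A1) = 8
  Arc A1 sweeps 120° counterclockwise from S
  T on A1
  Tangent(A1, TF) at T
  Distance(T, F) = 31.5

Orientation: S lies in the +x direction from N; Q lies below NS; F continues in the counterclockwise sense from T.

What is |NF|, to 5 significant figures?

74.515

On A1, S sits at bearing 90° from Q; a 120° counterclockwise sweep puts T at bearing 210°, so T = Q + 8.0·(cos 210°, sin 210°) = (47.572, -12.000). Since A1 is tangent to TF there, QT ⟂ TF, so TF runs along (−sin 210°, cos 210°); with |TF| = 31.5, F = (63.322, -39.280). Then |NF| = |F − N| = 74.515.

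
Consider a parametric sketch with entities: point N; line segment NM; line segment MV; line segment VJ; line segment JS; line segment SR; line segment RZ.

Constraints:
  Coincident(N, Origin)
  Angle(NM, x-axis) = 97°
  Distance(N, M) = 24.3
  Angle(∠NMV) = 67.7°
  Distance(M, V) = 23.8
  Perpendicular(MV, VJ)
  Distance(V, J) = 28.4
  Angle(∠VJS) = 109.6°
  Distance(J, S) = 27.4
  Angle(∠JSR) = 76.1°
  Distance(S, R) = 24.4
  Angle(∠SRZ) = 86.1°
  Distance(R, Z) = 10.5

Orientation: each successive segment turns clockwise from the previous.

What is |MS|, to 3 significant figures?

37.6

N is at the origin; NM runs at 97.0° with length 24.3, so M = (-2.96, 24.1). ∠NMV = 67.7° gives MV at -15.3° from the x-axis; with |MV| = 23.8, V = (20.0, 17.8). MV ⟂ VJ, so VJ runs at -105°; with |VJ| = 28.4, J = (12.5, -9.55). ∠VJS = 109.6° gives JS at -176° from the x-axis; with |JS| = 27.4, S = (-14.8, -11.6). Then |MS| = |S − M| = 37.6.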